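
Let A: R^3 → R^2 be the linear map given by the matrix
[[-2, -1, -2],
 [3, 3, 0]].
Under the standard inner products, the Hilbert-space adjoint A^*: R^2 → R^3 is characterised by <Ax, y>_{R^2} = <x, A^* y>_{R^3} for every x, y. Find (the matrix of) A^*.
A^* = A^T =
[[-2, 3],
 [-1, 3],
 [-2, 0]]

For real matrices with standard dot products, the defining identity <Ax, y> = <x, A^* y> gives (Ax)^T y = x^T (A^*) y, i.e. x^T A^T y = x^T (A^*) y. Since this holds for all x, y, we must have A^* = A^T. Therefore
A^* =
[[-2, 3],
 [-1, 3],
 [-2, 0]].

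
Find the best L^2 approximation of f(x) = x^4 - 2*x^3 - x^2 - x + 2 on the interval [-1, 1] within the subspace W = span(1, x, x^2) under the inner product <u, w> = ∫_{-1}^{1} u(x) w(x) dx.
g(x) = -x^2/7 - 11*x/5 + 67/35

The best approximation g ∈ W is the orthogonal projection of f onto W. Writing g = a_0 + a_1 x + a_2 x^2, the coefficients solve the normal equations G · a = b where
  G_{ij} = <φ_i, φ_j> and b_i = <f, φ_i>, with φ_0 = 1, φ_1 = x, φ_2 = x^2.
G =
  [2, 0, 2/3]
  [0, 2/3, 0]
  [2/3, 0, 2/5],
b = (56/15, -22/15, 128/105).
Solving gives a_0 = 67/35, a_1 = -11/5, a_2 = -1/7, so
  g(x) = -x^2/7 - 11*x/5 + 67/35.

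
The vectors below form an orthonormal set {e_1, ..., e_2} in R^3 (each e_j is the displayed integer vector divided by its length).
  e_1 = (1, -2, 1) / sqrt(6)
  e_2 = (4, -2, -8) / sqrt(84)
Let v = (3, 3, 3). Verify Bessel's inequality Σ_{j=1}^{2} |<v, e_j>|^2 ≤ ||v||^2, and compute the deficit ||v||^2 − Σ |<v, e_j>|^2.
Σ |<v, e_j>|^2 = 27/7; ||v||^2 = 27; deficit = 162/7

Write each e_j = u_j / sqrt(<u_j, u_j>) where u_j is the displayed integer vector. Then <v, e_j> = <v, u_j> / sqrt(<u_j, u_j>), so |<v, e_j>|^2 = <v, u_j>^2 / <u_j, u_j>.
Coefficients: <v, e_1> = 0/sqrt(6), <v, e_2> = -18/sqrt(84).
Square and sum: Σ |<v, e_j>|^2 = 27/7.
Compute ||v||^2 = v·v = 27.
Deficit = 27 − 27/7 = 162/7 ≥ 0, confirming Bessel's inequality. (The deficit equals ||v − Σ <v,e_j> e_j||^2, the squared distance from v to span{e_j}.)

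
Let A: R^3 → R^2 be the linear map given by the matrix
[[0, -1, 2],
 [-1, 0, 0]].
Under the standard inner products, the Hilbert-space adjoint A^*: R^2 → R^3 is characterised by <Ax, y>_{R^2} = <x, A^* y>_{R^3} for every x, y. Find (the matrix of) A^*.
A^* = A^T =
[[0, -1],
 [-1, 0],
 [2, 0]]

For real matrices with standard dot products, the defining identity <Ax, y> = <x, A^* y> gives (Ax)^T y = x^T (A^*) y, i.e. x^T A^T y = x^T (A^*) y. Since this holds for all x, y, we must have A^* = A^T. Therefore
A^* =
[[0, -1],
 [-1, 0],
 [2, 0]].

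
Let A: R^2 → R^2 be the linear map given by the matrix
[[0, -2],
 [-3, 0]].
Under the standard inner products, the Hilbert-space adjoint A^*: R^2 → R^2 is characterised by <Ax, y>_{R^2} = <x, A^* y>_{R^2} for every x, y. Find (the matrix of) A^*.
A^* = A^T =
[[0, -3],
 [-2, 0]]

For real matrices with standard dot products, the defining identity <Ax, y> = <x, A^* y> gives (Ax)^T y = x^T (A^*) y, i.e. x^T A^T y = x^T (A^*) y. Since this holds for all x, y, we must have A^* = A^T. Therefore
A^* =
[[0, -3],
 [-2, 0]].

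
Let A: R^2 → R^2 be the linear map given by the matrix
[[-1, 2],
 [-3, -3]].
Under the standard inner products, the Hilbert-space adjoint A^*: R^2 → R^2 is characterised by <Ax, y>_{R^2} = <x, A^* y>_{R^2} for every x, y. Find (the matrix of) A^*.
A^* = A^T =
[[-1, -3],
 [2, -3]]

For real matrices with standard dot products, the defining identity <Ax, y> = <x, A^* y> gives (Ax)^T y = x^T (A^*) y, i.e. x^T A^T y = x^T (A^*) y. Since this holds for all x, y, we must have A^* = A^T. Therefore
A^* =
[[-1, -3],
 [2, -3]].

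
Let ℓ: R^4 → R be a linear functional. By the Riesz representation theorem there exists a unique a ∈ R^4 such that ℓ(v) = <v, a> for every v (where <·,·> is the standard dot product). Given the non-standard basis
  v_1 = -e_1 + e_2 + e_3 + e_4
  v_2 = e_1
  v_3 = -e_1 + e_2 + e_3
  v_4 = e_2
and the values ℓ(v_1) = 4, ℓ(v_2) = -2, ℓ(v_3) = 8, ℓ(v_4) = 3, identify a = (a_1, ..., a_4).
a = (-2, 3, 3, -4)

Write a = (a_1, ..., a_4) in the standard basis. For each basis vector v_i, ℓ(v_i) = <v_i, a> is a linear equation in the a_j's. Collect the n equations into a matrix system V a = ℓ, where row i of V is v_i (expressed in the standard basis). Since V is invertible (lower-triangular with 1s on the diagonal, up to permutation), solve by back-substitution:
  V =
[[-1, 1, 1, 1],
 [1, 0, 0, 0],
 [-1, 1, 1, 0],
 [0, 1, 0, 0]]
  V a = (4, -2, 8, 3)
Solving gives a = (-2, 3, 3, -4).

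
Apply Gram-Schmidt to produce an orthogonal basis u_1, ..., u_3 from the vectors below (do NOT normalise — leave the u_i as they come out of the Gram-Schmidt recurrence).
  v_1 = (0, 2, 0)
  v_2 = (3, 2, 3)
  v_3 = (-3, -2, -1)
Orthogonal basis:
  u_1 = (0, 2, 0)
  u_2 = (3, 0, 3)
  u_3 = (-1, 0, 1)

Apply the Gram-Schmidt recurrence
  u_1 = v_1
  u_i = v_i − Σ_{j<i} ((v_i · u_j) / (u_j · u_j)) · u_j.

Step by step this gives:
  u_1 = (0, 2, 0)
  u_2 = (3, 0, 3)
  u_3 = (-1, 0, 1)

Orthogonality check:
  u_2 · u_1 = 0 (should be 0)
  u_3 · u_1 = 0 (should be 0)
  u_3 · u_2 = 0 (should be 0)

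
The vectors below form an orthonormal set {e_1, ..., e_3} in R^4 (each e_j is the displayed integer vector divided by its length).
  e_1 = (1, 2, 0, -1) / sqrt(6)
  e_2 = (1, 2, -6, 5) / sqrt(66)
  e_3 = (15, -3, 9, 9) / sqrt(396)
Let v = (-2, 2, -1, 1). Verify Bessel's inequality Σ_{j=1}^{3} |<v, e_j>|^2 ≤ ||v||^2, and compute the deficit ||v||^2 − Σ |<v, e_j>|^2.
Σ |<v, e_j>|^2 = 6; ||v||^2 = 10; deficit = 4

Write each e_j = u_j / sqrt(<u_j, u_j>) where u_j is the displayed integer vector. Then <v, e_j> = <v, u_j> / sqrt(<u_j, u_j>), so |<v, e_j>|^2 = <v, u_j>^2 / <u_j, u_j>.
Coefficients: <v, e_1> = 1/sqrt(6), <v, e_2> = 13/sqrt(66), <v, e_3> = -36/sqrt(396).
Square and sum: Σ |<v, e_j>|^2 = 6.
Compute ||v||^2 = v·v = 10.
Deficit = 10 − 6 = 4 ≥ 0, confirming Bessel's inequality. (The deficit equals ||v − Σ <v,e_j> e_j||^2, the squared distance from v to span{e_j}.)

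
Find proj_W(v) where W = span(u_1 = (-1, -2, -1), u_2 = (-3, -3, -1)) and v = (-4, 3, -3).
proj_W(v) = (-37/14, 2/7, 15/14)

Set up U = [u_1 | ... | u_2] ∈ R^(3×2). The projector onto W = col(U) is P = U (U^T U)^(-1) U^T.
Compute U^T U =
  [6, 10]
  [10, 19],
and U^T v = (1, 6).
Solve U^T U · c = U^T v for the coefficients: c = (-41/14, 13/7). The projection is proj_W(v) = U c.
Check: (v - proj_W(v)) · u_1 = 0  (should be 0).
Check: (v - proj_W(v)) · u_2 = 0  (should be 0).
Result: proj_W(v) = (-37/14, 2/7, 15/14).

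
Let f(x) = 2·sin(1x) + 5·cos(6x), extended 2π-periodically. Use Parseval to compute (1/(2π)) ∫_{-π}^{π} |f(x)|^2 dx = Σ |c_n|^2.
Σ |c_n|^2 = 29/2

Expand |f|^2 and use orthogonality of {sin(nx), cos(mx)} on [-π, π]:
  ∫_{-π}^{π} sin(nx)^2 dx = π, ∫ cos(mx)^2 dx = π, and cross terms integrate to 0.
So ∫_{-π}^{π} f(x)^2 dx = 2^2 · π + 5^2 · π = (4 + 25)π.
Divide by 2π: (4 + 25)/2 = 29/2.
By Parseval, this equals Σ |c_n|^2.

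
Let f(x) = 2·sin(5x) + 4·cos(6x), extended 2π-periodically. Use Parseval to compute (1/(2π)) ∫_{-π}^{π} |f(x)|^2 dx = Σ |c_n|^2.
Σ |c_n|^2 = 10

Expand |f|^2 and use orthogonality of {sin(nx), cos(mx)} on [-π, π]:
  ∫_{-π}^{π} sin(nx)^2 dx = π, ∫ cos(mx)^2 dx = π, and cross terms integrate to 0.
So ∫_{-π}^{π} f(x)^2 dx = 2^2 · π + 4^2 · π = (4 + 16)π.
Divide by 2π: (4 + 16)/2 = 10.
By Parseval, this equals Σ |c_n|^2.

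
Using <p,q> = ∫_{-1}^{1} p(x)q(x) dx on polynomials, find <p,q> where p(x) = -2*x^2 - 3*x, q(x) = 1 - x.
<p,q> = 2/3

Expand the product: p(x)·q(x) = 2*x^3 + x^2 - 3*x.
∫_{-1}^{1} of each monomial x^k gives [2/(k+1) if k even, 0 if k odd]. Integrating term-by-term (or equivalently evaluating the antiderivative F(x) = x^4/2 + x^3/3 - 3*x^2/2 at the endpoints):
  F(1) − F(−1) = -2/3 − (-4/3) = 2/3.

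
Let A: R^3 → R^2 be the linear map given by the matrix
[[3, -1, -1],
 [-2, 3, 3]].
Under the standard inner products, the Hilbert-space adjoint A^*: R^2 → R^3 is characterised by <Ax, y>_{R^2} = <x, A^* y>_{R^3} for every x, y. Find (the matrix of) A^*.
A^* = A^T =
[[3, -2],
 [-1, 3],
 [-1, 3]]

For real matrices with standard dot products, the defining identity <Ax, y> = <x, A^* y> gives (Ax)^T y = x^T (A^*) y, i.e. x^T A^T y = x^T (A^*) y. Since this holds for all x, y, we must have A^* = A^T. Therefore
A^* =
[[3, -2],
 [-1, 3],
 [-1, 3]].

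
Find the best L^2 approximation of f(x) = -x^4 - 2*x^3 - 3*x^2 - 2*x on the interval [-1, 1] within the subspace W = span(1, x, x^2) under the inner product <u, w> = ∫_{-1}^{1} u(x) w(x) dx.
g(x) = -27*x^2/7 - 16*x/5 + 3/35

The best approximation g ∈ W is the orthogonal projection of f onto W. Writing g = a_0 + a_1 x + a_2 x^2, the coefficients solve the normal equations G · a = b where
  G_{ij} = <φ_i, φ_j> and b_i = <f, φ_i>, with φ_0 = 1, φ_1 = x, φ_2 = x^2.
G =
  [2, 0, 2/3]
  [0, 2/3, 0]
  [2/3, 0, 2/5],
b = (-12/5, -32/15, -52/35).
Solving gives a_0 = 3/35, a_1 = -16/5, a_2 = -27/7, so
  g(x) = -27*x^2/7 - 16*x/5 + 3/35.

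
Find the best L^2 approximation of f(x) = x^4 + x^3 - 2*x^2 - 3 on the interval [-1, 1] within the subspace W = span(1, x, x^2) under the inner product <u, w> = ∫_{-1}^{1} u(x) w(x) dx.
g(x) = -8*x^2/7 + 3*x/5 - 108/35

The best approximation g ∈ W is the orthogonal projection of f onto W. Writing g = a_0 + a_1 x + a_2 x^2, the coefficients solve the normal equations G · a = b where
  G_{ij} = <φ_i, φ_j> and b_i = <f, φ_i>, with φ_0 = 1, φ_1 = x, φ_2 = x^2.
G =
  [2, 0, 2/3]
  [0, 2/3, 0]
  [2/3, 0, 2/5],
b = (-104/15, 2/5, -88/35).
Solving gives a_0 = -108/35, a_1 = 3/5, a_2 = -8/7, so
  g(x) = -8*x^2/7 + 3*x/5 - 108/35.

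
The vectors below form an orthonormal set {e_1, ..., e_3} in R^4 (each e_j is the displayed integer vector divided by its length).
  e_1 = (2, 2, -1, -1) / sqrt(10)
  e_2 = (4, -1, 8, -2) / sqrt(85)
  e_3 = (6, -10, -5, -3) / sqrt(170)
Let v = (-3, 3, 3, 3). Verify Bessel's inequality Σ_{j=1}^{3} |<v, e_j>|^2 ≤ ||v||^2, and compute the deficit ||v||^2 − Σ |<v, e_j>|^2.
Σ |<v, e_j>|^2 = 171/5; ||v||^2 = 36; deficit = 9/5

Write each e_j = u_j / sqrt(<u_j, u_j>) where u_j is the displayed integer vector. Then <v, e_j> = <v, u_j> / sqrt(<u_j, u_j>), so |<v, e_j>|^2 = <v, u_j>^2 / <u_j, u_j>.
Coefficients: <v, e_1> = -6/sqrt(10), <v, e_2> = 3/sqrt(85), <v, e_3> = -72/sqrt(170).
Square and sum: Σ |<v, e_j>|^2 = 171/5.
Compute ||v||^2 = v·v = 36.
Deficit = 36 − 171/5 = 9/5 ≥ 0, confirming Bessel's inequality. (The deficit equals ||v − Σ <v,e_j> e_j||^2, the squared distance from v to span{e_j}.)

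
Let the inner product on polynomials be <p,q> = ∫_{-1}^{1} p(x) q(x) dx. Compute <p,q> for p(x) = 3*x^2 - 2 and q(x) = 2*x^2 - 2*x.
<p,q> = -4/15

Expand the product: p(x)·q(x) = 6*x^4 - 6*x^3 - 4*x^2 + 4*x.
∫_{-1}^{1} of each monomial x^k gives [2/(k+1) if k even, 0 if k odd]. Integrating term-by-term (or equivalently evaluating the antiderivative F(x) = 6*x^5/5 - 3*x^4/2 - 4*x^3/3 + 2*x^2 at the endpoints):
  F(1) − F(−1) = 11/30 − (19/30) = -4/15.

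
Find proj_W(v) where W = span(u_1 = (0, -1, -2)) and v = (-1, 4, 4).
proj_W(v) = (0, 12/5, 24/5)

Set up U = [u_1 | ... | u_1] ∈ R^(3×1). The projector onto W = col(U) is P = U (U^T U)^(-1) U^T.
Compute U^T U =
  [5],
and U^T v = (-12).
Solve U^T U · c = U^T v for the coefficients: c = (-12/5). The projection is proj_W(v) = U c.
Check: (v - proj_W(v)) · u_1 = 0  (should be 0).
Result: proj_W(v) = (0, 12/5, 24/5).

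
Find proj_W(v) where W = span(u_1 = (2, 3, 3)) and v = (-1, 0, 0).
proj_W(v) = (-2/11, -3/11, -3/11)

Set up U = [u_1 | ... | u_1] ∈ R^(3×1). The projector onto W = col(U) is P = U (U^T U)^(-1) U^T.
Compute U^T U =
  [22],
and U^T v = (-2).
Solve U^T U · c = U^T v for the coefficients: c = (-1/11). The projection is proj_W(v) = U c.
Check: (v - proj_W(v)) · u_1 = 0  (should be 0).
Result: proj_W(v) = (-2/11, -3/11, -3/11).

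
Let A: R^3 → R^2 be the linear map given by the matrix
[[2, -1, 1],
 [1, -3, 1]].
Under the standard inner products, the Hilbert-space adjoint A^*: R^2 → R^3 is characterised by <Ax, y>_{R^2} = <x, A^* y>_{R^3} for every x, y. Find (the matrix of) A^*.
A^* = A^T =
[[2, 1],
 [-1, -3],
 [1, 1]]

For real matrices with standard dot products, the defining identity <Ax, y> = <x, A^* y> gives (Ax)^T y = x^T (A^*) y, i.e. x^T A^T y = x^T (A^*) y. Since this holds for all x, y, we must have A^* = A^T. Therefore
A^* =
[[2, 1],
 [-1, -3],
 [1, 1]].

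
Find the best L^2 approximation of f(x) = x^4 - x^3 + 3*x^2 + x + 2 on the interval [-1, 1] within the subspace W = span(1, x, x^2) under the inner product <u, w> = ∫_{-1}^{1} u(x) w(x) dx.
g(x) = 27*x^2/7 + 2*x/5 + 67/35

The best approximation g ∈ W is the orthogonal projection of f onto W. Writing g = a_0 + a_1 x + a_2 x^2, the coefficients solve the normal equations G · a = b where
  G_{ij} = <φ_i, φ_j> and b_i = <f, φ_i>, with φ_0 = 1, φ_1 = x, φ_2 = x^2.
G =
  [2, 0, 2/3]
  [0, 2/3, 0]
  [2/3, 0, 2/5],
b = (32/5, 4/15, 296/105).
Solving gives a_0 = 67/35, a_1 = 2/5, a_2 = 27/7, so
  g(x) = 27*x^2/7 + 2*x/5 + 67/35.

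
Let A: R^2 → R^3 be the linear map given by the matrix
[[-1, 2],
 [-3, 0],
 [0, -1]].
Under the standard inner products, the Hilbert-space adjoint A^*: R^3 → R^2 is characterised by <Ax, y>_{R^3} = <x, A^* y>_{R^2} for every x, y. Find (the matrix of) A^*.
A^* = A^T =
[[-1, -3, 0],
 [2, 0, -1]]

For real matrices with standard dot products, the defining identity <Ax, y> = <x, A^* y> gives (Ax)^T y = x^T (A^*) y, i.e. x^T A^T y = x^T (A^*) y. Since this holds for all x, y, we must have A^* = A^T. Therefore
A^* =
[[-1, -3, 0],
 [2, 0, -1]].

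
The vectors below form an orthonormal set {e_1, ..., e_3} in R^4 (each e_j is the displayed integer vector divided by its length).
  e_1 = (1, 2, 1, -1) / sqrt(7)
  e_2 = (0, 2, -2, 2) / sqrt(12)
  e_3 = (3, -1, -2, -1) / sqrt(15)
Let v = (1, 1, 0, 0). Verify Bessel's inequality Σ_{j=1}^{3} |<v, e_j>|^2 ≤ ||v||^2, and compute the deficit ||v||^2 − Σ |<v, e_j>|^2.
Σ |<v, e_j>|^2 = 66/35; ||v||^2 = 2; deficit = 4/35

Write each e_j = u_j / sqrt(<u_j, u_j>) where u_j is the displayed integer vector. Then <v, e_j> = <v, u_j> / sqrt(<u_j, u_j>), so |<v, e_j>|^2 = <v, u_j>^2 / <u_j, u_j>.
Coefficients: <v, e_1> = 3/sqrt(7), <v, e_2> = 2/sqrt(12), <v, e_3> = 2/sqrt(15).
Square and sum: Σ |<v, e_j>|^2 = 66/35.
Compute ||v||^2 = v·v = 2.
Deficit = 2 − 66/35 = 4/35 ≥ 0, confirming Bessel's inequality. (The deficit equals ||v − Σ <v,e_j> e_j||^2, the squared distance from v to span{e_j}.)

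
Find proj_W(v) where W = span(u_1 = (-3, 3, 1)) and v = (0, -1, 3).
proj_W(v) = (0, 0, 0)

Set up U = [u_1 | ... | u_1] ∈ R^(3×1). The projector onto W = col(U) is P = U (U^T U)^(-1) U^T.
Compute U^T U =
  [19],
and U^T v = (0).
Solve U^T U · c = U^T v for the coefficients: c = (0). The projection is proj_W(v) = U c.
Check: (v - proj_W(v)) · u_1 = 0  (should be 0).
Result: proj_W(v) = (0, 0, 0).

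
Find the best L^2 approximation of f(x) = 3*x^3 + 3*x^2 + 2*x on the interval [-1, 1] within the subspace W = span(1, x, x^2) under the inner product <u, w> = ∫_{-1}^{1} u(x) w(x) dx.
g(x) = 3*x^2 + 19*x/5

The best approximation g ∈ W is the orthogonal projection of f onto W. Writing g = a_0 + a_1 x + a_2 x^2, the coefficients solve the normal equations G · a = b where
  G_{ij} = <φ_i, φ_j> and b_i = <f, φ_i>, with φ_0 = 1, φ_1 = x, φ_2 = x^2.
G =
  [2, 0, 2/3]
  [0, 2/3, 0]
  [2/3, 0, 2/5],
b = (2, 38/15, 6/5).
Solving gives a_0 = 0, a_1 = 19/5, a_2 = 3, so
  g(x) = 3*x^2 + 19*x/5.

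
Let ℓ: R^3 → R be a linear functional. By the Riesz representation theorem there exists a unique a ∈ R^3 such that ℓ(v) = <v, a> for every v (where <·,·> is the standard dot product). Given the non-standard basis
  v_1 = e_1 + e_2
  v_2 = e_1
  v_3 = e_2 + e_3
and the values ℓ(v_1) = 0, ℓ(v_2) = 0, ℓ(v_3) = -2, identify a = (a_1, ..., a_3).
a = (0, 0, -2)

Write a = (a_1, ..., a_3) in the standard basis. For each basis vector v_i, ℓ(v_i) = <v_i, a> is a linear equation in the a_j's. Collect the n equations into a matrix system V a = ℓ, where row i of V is v_i (expressed in the standard basis). Since V is invertible (lower-triangular with 1s on the diagonal, up to permutation), solve by back-substitution:
  V =
[[1, 1, 0],
 [1, 0, 0],
 [0, 1, 1]]
  V a = (0, 0, -2)
Solving gives a = (0, 0, -2).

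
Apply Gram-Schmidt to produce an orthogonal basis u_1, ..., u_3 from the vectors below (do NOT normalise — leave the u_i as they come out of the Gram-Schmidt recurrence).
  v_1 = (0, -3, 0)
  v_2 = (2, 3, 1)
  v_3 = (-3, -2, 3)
Orthogonal basis:
  u_1 = (0, -3, 0)
  u_2 = (2, 0, 1)
  u_3 = (-9/5, 0, 18/5)

Apply the Gram-Schmidt recurrence
  u_1 = v_1
  u_i = v_i − Σ_{j<i} ((v_i · u_j) / (u_j · u_j)) · u_j.

Step by step this gives:
  u_1 = (0, -3, 0)
  u_2 = (2, 0, 1)
  u_3 = (-9/5, 0, 18/5)

Orthogonality check:
  u_2 · u_1 = 0 (should be 0)
  u_3 · u_1 = 0 (should be 0)
  u_3 · u_2 = 0 (should be 0)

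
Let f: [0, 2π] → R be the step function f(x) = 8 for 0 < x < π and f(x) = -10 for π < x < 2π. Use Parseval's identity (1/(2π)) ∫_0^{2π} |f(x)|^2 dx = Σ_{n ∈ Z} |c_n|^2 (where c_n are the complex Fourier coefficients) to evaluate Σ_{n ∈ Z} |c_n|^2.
Σ |c_n|^2 = 82

Parseval equates the L^2 energy of f (normalised by 1/(2π)) with the ℓ^2 sum of its Fourier coefficients: (1/(2π)) ∫_0^{2π} |f|^2 = Σ |c_n|^2.
Compute the left side: (1/(2π)) [∫_0^π 8^2 dx + ∫_π^{2π} (-10)^2 dx] = (1/(2π)) · (64π + 100π) = (64 + 100)/2 = 82.
So Σ_{n ∈ Z} |c_n|^2 = 82.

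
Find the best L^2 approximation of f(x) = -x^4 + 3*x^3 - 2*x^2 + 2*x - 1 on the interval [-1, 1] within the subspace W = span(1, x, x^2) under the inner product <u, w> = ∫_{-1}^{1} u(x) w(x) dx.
g(x) = -20*x^2/7 + 19*x/5 - 32/35

The best approximation g ∈ W is the orthogonal projection of f onto W. Writing g = a_0 + a_1 x + a_2 x^2, the coefficients solve the normal equations G · a = b where
  G_{ij} = <φ_i, φ_j> and b_i = <f, φ_i>, with φ_0 = 1, φ_1 = x, φ_2 = x^2.
G =
  [2, 0, 2/3]
  [0, 2/3, 0]
  [2/3, 0, 2/5],
b = (-56/15, 38/15, -184/105).
Solving gives a_0 = -32/35, a_1 = 19/5, a_2 = -20/7, so
  g(x) = -20*x^2/7 + 19*x/5 - 32/35.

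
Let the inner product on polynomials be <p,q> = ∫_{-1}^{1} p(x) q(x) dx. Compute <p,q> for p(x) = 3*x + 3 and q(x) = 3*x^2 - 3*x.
<p,q> = 0

Expand the product: p(x)·q(x) = 9*x^3 - 9*x.
∫_{-1}^{1} of each monomial x^k gives [2/(k+1) if k even, 0 if k odd]. Integrating term-by-term (or equivalently evaluating the antiderivative F(x) = 9*x^4/4 - 9*x^2/2 at the endpoints):
  F(1) − F(−1) = -9/4 − (-9/4) = 0.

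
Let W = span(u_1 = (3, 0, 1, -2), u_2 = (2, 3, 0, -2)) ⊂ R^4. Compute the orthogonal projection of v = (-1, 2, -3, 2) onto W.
proj_W(v) = (-155/69, 50/23, -85/69, 70/69)

Set up U = [u_1 | ... | u_2] ∈ R^(4×2). The projector onto W = col(U) is P = U (U^T U)^(-1) U^T.
Compute U^T U =
  [14, 10]
  [10, 17],
and U^T v = (-10, 0).
Solve U^T U · c = U^T v for the coefficients: c = (-85/69, 50/69). The projection is proj_W(v) = U c.
Check: (v - proj_W(v)) · u_1 = 0  (should be 0).
Check: (v - proj_W(v)) · u_2 = 0  (should be 0).
Result: proj_W(v) = (-155/69, 50/23, -85/69, 70/69).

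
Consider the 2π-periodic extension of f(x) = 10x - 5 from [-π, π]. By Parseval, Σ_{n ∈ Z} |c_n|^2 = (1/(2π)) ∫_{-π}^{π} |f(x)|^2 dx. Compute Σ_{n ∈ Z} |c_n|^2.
Σ |c_n|^2 = 100π^2/3 + 25

Expand and integrate term by term over [-π, π]:
  ∫ (10x)^2 dx = 100·(2π^3/3); ∫ 2·10·(-5)·x dx = 0 (odd integrand); ∫ (-5)^2 dx = 25·2π.
So (1/(2π)) ∫_{-π}^{π} (10x - 5)^2 dx = 100π^2/3 + 25 = 100π^2/3 + 25.
Parseval ⇒ Σ |c_n|^2 = 100π^2/3 + 25.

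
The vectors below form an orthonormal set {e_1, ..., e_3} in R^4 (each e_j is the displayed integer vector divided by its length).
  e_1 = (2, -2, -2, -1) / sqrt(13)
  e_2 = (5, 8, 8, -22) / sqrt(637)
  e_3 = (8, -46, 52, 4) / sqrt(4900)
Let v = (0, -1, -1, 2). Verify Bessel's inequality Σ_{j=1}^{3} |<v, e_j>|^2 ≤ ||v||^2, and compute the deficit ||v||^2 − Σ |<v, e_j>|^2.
Σ |<v, e_j>|^2 = 149/25; ||v||^2 = 6; deficit = 1/25

Write each e_j = u_j / sqrt(<u_j, u_j>) where u_j is the displayed integer vector. Then <v, e_j> = <v, u_j> / sqrt(<u_j, u_j>), so |<v, e_j>|^2 = <v, u_j>^2 / <u_j, u_j>.
Coefficients: <v, e_1> = 2/sqrt(13), <v, e_2> = -60/sqrt(637), <v, e_3> = 2/sqrt(4900).
Square and sum: Σ |<v, e_j>|^2 = 149/25.
Compute ||v||^2 = v·v = 6.
Deficit = 6 − 149/25 = 1/25 ≥ 0, confirming Bessel's inequality. (The deficit equals ||v − Σ <v,e_j> e_j||^2, the squared distance from v to span{e_j}.)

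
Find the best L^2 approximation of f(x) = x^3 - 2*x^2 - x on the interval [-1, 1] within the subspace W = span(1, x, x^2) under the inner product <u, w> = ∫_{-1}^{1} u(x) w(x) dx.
g(x) = -2*x^2 - 2*x/5

The best approximation g ∈ W is the orthogonal projection of f onto W. Writing g = a_0 + a_1 x + a_2 x^2, the coefficients solve the normal equations G · a = b where
  G_{ij} = <φ_i, φ_j> and b_i = <f, φ_i>, with φ_0 = 1, φ_1 = x, φ_2 = x^2.
G =
  [2, 0, 2/3]
  [0, 2/3, 0]
  [2/3, 0, 2/5],
b = (-4/3, -4/15, -4/5).
Solving gives a_0 = 0, a_1 = -2/5, a_2 = -2, so
  g(x) = -2*x^2 - 2*x/5.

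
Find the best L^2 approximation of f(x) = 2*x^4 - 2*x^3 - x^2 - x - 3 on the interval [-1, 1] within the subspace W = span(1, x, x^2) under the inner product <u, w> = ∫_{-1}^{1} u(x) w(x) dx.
g(x) = 5*x^2/7 - 11*x/5 - 111/35

The best approximation g ∈ W is the orthogonal projection of f onto W. Writing g = a_0 + a_1 x + a_2 x^2, the coefficients solve the normal equations G · a = b where
  G_{ij} = <φ_i, φ_j> and b_i = <f, φ_i>, with φ_0 = 1, φ_1 = x, φ_2 = x^2.
G =
  [2, 0, 2/3]
  [0, 2/3, 0]
  [2/3, 0, 2/5],
b = (-88/15, -22/15, -64/35).
Solving gives a_0 = -111/35, a_1 = -11/5, a_2 = 5/7, so
  g(x) = 5*x^2/7 - 11*x/5 - 111/35.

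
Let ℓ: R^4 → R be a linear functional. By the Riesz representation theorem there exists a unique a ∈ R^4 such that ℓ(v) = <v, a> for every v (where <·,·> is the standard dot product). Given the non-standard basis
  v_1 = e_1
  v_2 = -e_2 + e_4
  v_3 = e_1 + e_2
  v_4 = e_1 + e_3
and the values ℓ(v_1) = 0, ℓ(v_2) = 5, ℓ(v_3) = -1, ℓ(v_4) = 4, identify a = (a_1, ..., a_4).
a = (0, -1, 4, 4)

Write a = (a_1, ..., a_4) in the standard basis. For each basis vector v_i, ℓ(v_i) = <v_i, a> is a linear equation in the a_j's. Collect the n equations into a matrix system V a = ℓ, where row i of V is v_i (expressed in the standard basis). Since V is invertible (lower-triangular with 1s on the diagonal, up to permutation), solve by back-substitution:
  V =
[[1, 0, 0, 0],
 [0, -1, 0, 1],
 [1, 1, 0, 0],
 [1, 0, 1, 0]]
  V a = (0, 5, -1, 4)
Solving gives a = (0, -1, 4, 4).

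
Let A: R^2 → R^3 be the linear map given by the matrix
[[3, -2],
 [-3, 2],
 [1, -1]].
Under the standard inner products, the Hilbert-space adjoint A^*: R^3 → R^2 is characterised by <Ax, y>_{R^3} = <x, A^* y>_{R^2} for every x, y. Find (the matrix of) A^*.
A^* = A^T =
[[3, -3, 1],
 [-2, 2, -1]]

For real matrices with standard dot products, the defining identity <Ax, y> = <x, A^* y> gives (Ax)^T y = x^T (A^*) y, i.e. x^T A^T y = x^T (A^*) y. Since this holds for all x, y, we must have A^* = A^T. Therefore
A^* =
[[3, -3, 1],
 [-2, 2, -1]].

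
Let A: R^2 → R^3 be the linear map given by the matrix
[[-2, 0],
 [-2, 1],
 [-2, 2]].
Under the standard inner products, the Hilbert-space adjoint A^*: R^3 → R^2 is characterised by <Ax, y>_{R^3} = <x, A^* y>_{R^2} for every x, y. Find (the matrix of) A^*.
A^* = A^T =
[[-2, -2, -2],
 [0, 1, 2]]

For real matrices with standard dot products, the defining identity <Ax, y> = <x, A^* y> gives (Ax)^T y = x^T (A^*) y, i.e. x^T A^T y = x^T (A^*) y. Since this holds for all x, y, we must have A^* = A^T. Therefore
A^* =
[[-2, -2, -2],
 [0, 1, 2]].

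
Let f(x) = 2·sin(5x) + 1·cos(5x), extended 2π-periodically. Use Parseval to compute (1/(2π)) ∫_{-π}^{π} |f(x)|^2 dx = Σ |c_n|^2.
Σ |c_n|^2 = 5/2

Expand |f|^2 and use orthogonality of {sin(nx), cos(mx)} on [-π, π]:
  ∫_{-π}^{π} sin(nx)^2 dx = π, ∫ cos(mx)^2 dx = π, and cross terms integrate to 0.
So ∫_{-π}^{π} f(x)^2 dx = 2^2 · π + 1^2 · π = (4 + 1)π.
Divide by 2π: (4 + 1)/2 = 5/2.
By Parseval, this equals Σ |c_n|^2.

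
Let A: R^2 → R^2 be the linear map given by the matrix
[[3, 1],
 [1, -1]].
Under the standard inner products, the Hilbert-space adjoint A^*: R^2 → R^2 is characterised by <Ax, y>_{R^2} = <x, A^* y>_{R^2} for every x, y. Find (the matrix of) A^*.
A^* = A^T =
[[3, 1],
 [1, -1]]

For real matrices with standard dot products, the defining identity <Ax, y> = <x, A^* y> gives (Ax)^T y = x^T (A^*) y, i.e. x^T A^T y = x^T (A^*) y. Since this holds for all x, y, we must have A^* = A^T. Therefore
A^* =
[[3, 1],
 [1, -1]].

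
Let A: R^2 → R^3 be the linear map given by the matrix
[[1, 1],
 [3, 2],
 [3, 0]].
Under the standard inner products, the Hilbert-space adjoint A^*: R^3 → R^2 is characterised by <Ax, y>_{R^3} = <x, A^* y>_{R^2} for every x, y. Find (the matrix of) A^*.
A^* = A^T =
[[1, 3, 3],
 [1, 2, 0]]

For real matrices with standard dot products, the defining identity <Ax, y> = <x, A^* y> gives (Ax)^T y = x^T (A^*) y, i.e. x^T A^T y = x^T (A^*) y. Since this holds for all x, y, we must have A^* = A^T. Therefore
A^* =
[[1, 3, 3],
 [1, 2, 0]].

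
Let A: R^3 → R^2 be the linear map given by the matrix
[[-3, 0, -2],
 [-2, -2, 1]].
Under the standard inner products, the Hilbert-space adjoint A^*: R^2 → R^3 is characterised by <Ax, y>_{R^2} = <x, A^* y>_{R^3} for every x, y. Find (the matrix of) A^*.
A^* = A^T =
[[-3, -2],
 [0, -2],
 [-2, 1]]

For real matrices with standard dot products, the defining identity <Ax, y> = <x, A^* y> gives (Ax)^T y = x^T (A^*) y, i.e. x^T A^T y = x^T (A^*) y. Since this holds for all x, y, we must have A^* = A^T. Therefore
A^* =
[[-3, -2],
 [0, -2],
 [-2, 1]].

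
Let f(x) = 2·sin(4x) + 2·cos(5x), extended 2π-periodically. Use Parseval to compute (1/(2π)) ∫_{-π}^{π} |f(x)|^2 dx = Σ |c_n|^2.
Σ |c_n|^2 = 4

Expand |f|^2 and use orthogonality of {sin(nx), cos(mx)} on [-π, π]:
  ∫_{-π}^{π} sin(nx)^2 dx = π, ∫ cos(mx)^2 dx = π, and cross terms integrate to 0.
So ∫_{-π}^{π} f(x)^2 dx = 2^2 · π + 2^2 · π = (4 + 4)π.
Divide by 2π: (4 + 4)/2 = 4.
By Parseval, this equals Σ |c_n|^2.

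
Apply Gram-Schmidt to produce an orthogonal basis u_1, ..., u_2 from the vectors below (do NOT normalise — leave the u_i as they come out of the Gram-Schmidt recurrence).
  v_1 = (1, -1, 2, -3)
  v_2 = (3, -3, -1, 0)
Orthogonal basis:
  u_1 = (1, -1, 2, -3)
  u_2 = (41/15, -41/15, -23/15, 4/5)

Apply the Gram-Schmidt recurrence
  u_1 = v_1
  u_i = v_i − Σ_{j<i} ((v_i · u_j) / (u_j · u_j)) · u_j.

Step by step this gives:
  u_1 = (1, -1, 2, -3)
  u_2 = (41/15, -41/15, -23/15, 4/5)

Orthogonality check:
  u_2 · u_1 = 0 (should be 0)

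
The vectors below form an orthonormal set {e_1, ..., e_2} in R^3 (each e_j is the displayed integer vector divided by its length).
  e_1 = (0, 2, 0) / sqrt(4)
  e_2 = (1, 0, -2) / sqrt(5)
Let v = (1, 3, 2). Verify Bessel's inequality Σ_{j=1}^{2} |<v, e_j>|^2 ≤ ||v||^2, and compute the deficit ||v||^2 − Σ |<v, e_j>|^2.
Σ |<v, e_j>|^2 = 54/5; ||v||^2 = 14; deficit = 16/5

Write each e_j = u_j / sqrt(<u_j, u_j>) where u_j is the displayed integer vector. Then <v, e_j> = <v, u_j> / sqrt(<u_j, u_j>), so |<v, e_j>|^2 = <v, u_j>^2 / <u_j, u_j>.
Coefficients: <v, e_1> = 6/sqrt(4), <v, e_2> = -3/sqrt(5).
Square and sum: Σ |<v, e_j>|^2 = 54/5.
Compute ||v||^2 = v·v = 14.
Deficit = 14 − 54/5 = 16/5 ≥ 0, confirming Bessel's inequality. (The deficit equals ||v − Σ <v,e_j> e_j||^2, the squared distance from v to span{e_j}.)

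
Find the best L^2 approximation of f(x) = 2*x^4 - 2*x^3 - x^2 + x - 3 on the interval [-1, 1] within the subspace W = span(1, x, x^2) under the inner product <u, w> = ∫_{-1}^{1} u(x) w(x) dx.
g(x) = 5*x^2/7 - x/5 - 111/35

The best approximation g ∈ W is the orthogonal projection of f onto W. Writing g = a_0 + a_1 x + a_2 x^2, the coefficients solve the normal equations G · a = b where
  G_{ij} = <φ_i, φ_j> and b_i = <f, φ_i>, with φ_0 = 1, φ_1 = x, φ_2 = x^2.
G =
  [2, 0, 2/3]
  [0, 2/3, 0]
  [2/3, 0, 2/5],
b = (-88/15, -2/15, -64/35).
Solving gives a_0 = -111/35, a_1 = -1/5, a_2 = 5/7, so
  g(x) = 5*x^2/7 - x/5 - 111/35.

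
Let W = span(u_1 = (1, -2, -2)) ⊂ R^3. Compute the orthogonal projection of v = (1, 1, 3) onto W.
proj_W(v) = (-7/9, 14/9, 14/9)

Set up U = [u_1 | ... | u_1] ∈ R^(3×1). The projector onto W = col(U) is P = U (U^T U)^(-1) U^T.
Compute U^T U =
  [9],
and U^T v = (-7).
Solve U^T U · c = U^T v for the coefficients: c = (-7/9). The projection is proj_W(v) = U c.
Check: (v - proj_W(v)) · u_1 = 0  (should be 0).
Result: proj_W(v) = (-7/9, 14/9, 14/9).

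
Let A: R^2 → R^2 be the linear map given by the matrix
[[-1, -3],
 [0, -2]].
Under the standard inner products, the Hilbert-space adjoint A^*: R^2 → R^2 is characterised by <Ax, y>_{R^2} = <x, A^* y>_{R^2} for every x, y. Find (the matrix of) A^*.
A^* = A^T =
[[-1, 0],
 [-3, -2]]

For real matrices with standard dot products, the defining identity <Ax, y> = <x, A^* y> gives (Ax)^T y = x^T (A^*) y, i.e. x^T A^T y = x^T (A^*) y. Since this holds for all x, y, we must have A^* = A^T. Therefore
A^* =
[[-1, 0],
 [-3, -2]].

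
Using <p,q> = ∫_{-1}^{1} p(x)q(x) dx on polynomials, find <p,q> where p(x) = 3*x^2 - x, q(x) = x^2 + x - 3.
<p,q> = -82/15

Expand the product: p(x)·q(x) = 3*x^4 + 2*x^3 - 10*x^2 + 3*x.
∫_{-1}^{1} of each monomial x^k gives [2/(k+1) if k even, 0 if k odd]. Integrating term-by-term (or equivalently evaluating the antiderivative F(x) = 3*x^5/5 + x^4/2 - 10*x^3/3 + 3*x^2/2 at the endpoints):
  F(1) − F(−1) = -11/15 − (71/15) = -82/15.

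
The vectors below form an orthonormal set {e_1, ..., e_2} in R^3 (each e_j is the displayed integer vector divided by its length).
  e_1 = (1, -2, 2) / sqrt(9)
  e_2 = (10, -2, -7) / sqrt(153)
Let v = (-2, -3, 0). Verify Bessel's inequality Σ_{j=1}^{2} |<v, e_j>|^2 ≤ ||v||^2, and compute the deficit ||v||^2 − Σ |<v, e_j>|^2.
Σ |<v, e_j>|^2 = 52/17; ||v||^2 = 13; deficit = 169/17

Write each e_j = u_j / sqrt(<u_j, u_j>) where u_j is the displayed integer vector. Then <v, e_j> = <v, u_j> / sqrt(<u_j, u_j>), so |<v, e_j>|^2 = <v, u_j>^2 / <u_j, u_j>.
Coefficients: <v, e_1> = 4/sqrt(9), <v, e_2> = -14/sqrt(153).
Square and sum: Σ |<v, e_j>|^2 = 52/17.
Compute ||v||^2 = v·v = 13.
Deficit = 13 − 52/17 = 169/17 ≥ 0, confirming Bessel's inequality. (The deficit equals ||v − Σ <v,e_j> e_j||^2, the squared distance from v to span{e_j}.)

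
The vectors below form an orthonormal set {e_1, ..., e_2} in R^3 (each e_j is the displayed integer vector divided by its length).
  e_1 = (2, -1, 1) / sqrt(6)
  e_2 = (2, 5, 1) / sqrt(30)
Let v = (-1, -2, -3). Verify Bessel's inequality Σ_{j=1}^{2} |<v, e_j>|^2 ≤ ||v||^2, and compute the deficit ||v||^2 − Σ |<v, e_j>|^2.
Σ |<v, e_j>|^2 = 9; ||v||^2 = 14; deficit = 5

Write each e_j = u_j / sqrt(<u_j, u_j>) where u_j is the displayed integer vector. Then <v, e_j> = <v, u_j> / sqrt(<u_j, u_j>), so |<v, e_j>|^2 = <v, u_j>^2 / <u_j, u_j>.
Coefficients: <v, e_1> = -3/sqrt(6), <v, e_2> = -15/sqrt(30).
Square and sum: Σ |<v, e_j>|^2 = 9.
Compute ||v||^2 = v·v = 14.
Deficit = 14 − 9 = 5 ≥ 0, confirming Bessel's inequality. (The deficit equals ||v − Σ <v,e_j> e_j||^2, the squared distance from v to span{e_j}.)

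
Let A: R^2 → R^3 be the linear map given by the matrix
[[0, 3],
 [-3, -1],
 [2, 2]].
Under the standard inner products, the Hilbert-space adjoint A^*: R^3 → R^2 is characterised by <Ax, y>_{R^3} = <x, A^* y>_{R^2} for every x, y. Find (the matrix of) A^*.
A^* = A^T =
[[0, -3, 2],
 [3, -1, 2]]

For real matrices with standard dot products, the defining identity <Ax, y> = <x, A^* y> gives (Ax)^T y = x^T (A^*) y, i.e. x^T A^T y = x^T (A^*) y. Since this holds for all x, y, we must have A^* = A^T. Therefore
A^* =
[[0, -3, 2],
 [3, -1, 2]].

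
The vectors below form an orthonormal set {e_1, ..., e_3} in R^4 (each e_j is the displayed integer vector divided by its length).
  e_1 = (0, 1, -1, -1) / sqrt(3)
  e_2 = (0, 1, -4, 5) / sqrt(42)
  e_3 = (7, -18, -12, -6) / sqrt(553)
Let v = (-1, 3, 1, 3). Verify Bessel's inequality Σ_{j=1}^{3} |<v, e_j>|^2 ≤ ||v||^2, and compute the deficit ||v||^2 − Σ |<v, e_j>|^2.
Σ |<v, e_j>|^2 = 1578/79; ||v||^2 = 20; deficit = 2/79

Write each e_j = u_j / sqrt(<u_j, u_j>) where u_j is the displayed integer vector. Then <v, e_j> = <v, u_j> / sqrt(<u_j, u_j>), so |<v, e_j>|^2 = <v, u_j>^2 / <u_j, u_j>.
Coefficients: <v, e_1> = -1/sqrt(3), <v, e_2> = 14/sqrt(42), <v, e_3> = -91/sqrt(553).
Square and sum: Σ |<v, e_j>|^2 = 1578/79.
Compute ||v||^2 = v·v = 20.
Deficit = 20 − 1578/79 = 2/79 ≥ 0, confirming Bessel's inequality. (The deficit equals ||v − Σ <v,e_j> e_j||^2, the squared distance from v to span{e_j}.)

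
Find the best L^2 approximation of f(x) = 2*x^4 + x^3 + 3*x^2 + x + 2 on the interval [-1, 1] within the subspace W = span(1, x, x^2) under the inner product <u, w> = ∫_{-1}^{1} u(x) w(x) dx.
g(x) = 33*x^2/7 + 8*x/5 + 64/35

The best approximation g ∈ W is the orthogonal projection of f onto W. Writing g = a_0 + a_1 x + a_2 x^2, the coefficients solve the normal equations G · a = b where
  G_{ij} = <φ_i, φ_j> and b_i = <f, φ_i>, with φ_0 = 1, φ_1 = x, φ_2 = x^2.
G =
  [2, 0, 2/3]
  [0, 2/3, 0]
  [2/3, 0, 2/5],
b = (34/5, 16/15, 326/105).
Solving gives a_0 = 64/35, a_1 = 8/5, a_2 = 33/7, so
  g(x) = 33*x^2/7 + 8*x/5 + 64/35.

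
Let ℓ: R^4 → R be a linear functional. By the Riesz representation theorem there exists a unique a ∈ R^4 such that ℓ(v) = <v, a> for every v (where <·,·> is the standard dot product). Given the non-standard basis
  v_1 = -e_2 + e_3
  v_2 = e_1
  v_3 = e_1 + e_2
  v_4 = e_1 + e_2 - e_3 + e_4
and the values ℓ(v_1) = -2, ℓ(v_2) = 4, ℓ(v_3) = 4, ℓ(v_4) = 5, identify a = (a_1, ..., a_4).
a = (4, 0, -2, -1)

Write a = (a_1, ..., a_4) in the standard basis. For each basis vector v_i, ℓ(v_i) = <v_i, a> is a linear equation in the a_j's. Collect the n equations into a matrix system V a = ℓ, where row i of V is v_i (expressed in the standard basis). Since V is invertible (lower-triangular with 1s on the diagonal, up to permutation), solve by back-substitution:
  V =
[[0, -1, 1, 0],
 [1, 0, 0, 0],
 [1, 1, 0, 0],
 [1, 1, -1, 1]]
  V a = (-2, 4, 4, 5)
Solving gives a = (4, 0, -2, -1).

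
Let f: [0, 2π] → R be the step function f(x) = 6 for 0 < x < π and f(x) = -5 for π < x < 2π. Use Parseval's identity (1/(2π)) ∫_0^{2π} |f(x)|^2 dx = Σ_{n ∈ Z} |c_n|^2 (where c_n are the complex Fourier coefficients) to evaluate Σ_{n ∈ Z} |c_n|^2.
Σ |c_n|^2 = 61/2

Parseval equates the L^2 energy of f (normalised by 1/(2π)) with the ℓ^2 sum of its Fourier coefficients: (1/(2π)) ∫_0^{2π} |f|^2 = Σ |c_n|^2.
Compute the left side: (1/(2π)) [∫_0^π 6^2 dx + ∫_π^{2π} (-5)^2 dx] = (1/(2π)) · (36π + 25π) = (36 + 25)/2 = 61/2.
So Σ_{n ∈ Z} |c_n|^2 = 61/2.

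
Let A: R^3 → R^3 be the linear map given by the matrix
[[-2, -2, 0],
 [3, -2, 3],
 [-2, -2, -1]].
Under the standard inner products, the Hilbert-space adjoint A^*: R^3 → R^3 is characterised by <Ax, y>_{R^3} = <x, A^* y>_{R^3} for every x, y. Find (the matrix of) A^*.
A^* = A^T =
[[-2, 3, -2],
 [-2, -2, -2],
 [0, 3, -1]]

For real matrices with standard dot products, the defining identity <Ax, y> = <x, A^* y> gives (Ax)^T y = x^T (A^*) y, i.e. x^T A^T y = x^T (A^*) y. Since this holds for all x, y, we must have A^* = A^T. Therefore
A^* =
[[-2, 3, -2],
 [-2, -2, -2],
 [0, 3, -1]].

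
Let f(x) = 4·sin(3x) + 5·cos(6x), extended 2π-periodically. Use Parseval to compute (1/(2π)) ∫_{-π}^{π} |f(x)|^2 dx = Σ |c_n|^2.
Σ |c_n|^2 = 41/2

Expand |f|^2 and use orthogonality of {sin(nx), cos(mx)} on [-π, π]:
  ∫_{-π}^{π} sin(nx)^2 dx = π, ∫ cos(mx)^2 dx = π, and cross terms integrate to 0.
So ∫_{-π}^{π} f(x)^2 dx = 4^2 · π + 5^2 · π = (16 + 25)π.
Divide by 2π: (16 + 25)/2 = 41/2.
By Parseval, this equals Σ |c_n|^2.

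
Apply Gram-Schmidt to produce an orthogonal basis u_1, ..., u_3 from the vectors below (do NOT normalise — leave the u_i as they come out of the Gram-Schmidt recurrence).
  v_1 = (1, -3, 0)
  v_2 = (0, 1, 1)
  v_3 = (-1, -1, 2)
Orthogonal basis:
  u_1 = (1, -3, 0)
  u_2 = (3/10, 1/10, 1)
  u_3 = (-18/11, -6/11, 6/11)

Apply the Gram-Schmidt recurrence
  u_1 = v_1
  u_i = v_i − Σ_{j<i} ((v_i · u_j) / (u_j · u_j)) · u_j.

Step by step this gives:
  u_1 = (1, -3, 0)
  u_2 = (3/10, 1/10, 1)
  u_3 = (-18/11, -6/11, 6/11)

Orthogonality check:
  u_2 · u_1 = 0 (should be 0)
  u_3 · u_1 = 0 (should be 0)
  u_3 · u_2 = 0 (should be 0)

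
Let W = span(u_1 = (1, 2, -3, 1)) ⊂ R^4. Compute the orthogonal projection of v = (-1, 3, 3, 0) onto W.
proj_W(v) = (-4/15, -8/15, 4/5, -4/15)

Set up U = [u_1 | ... | u_1] ∈ R^(4×1). The projector onto W = col(U) is P = U (U^T U)^(-1) U^T.
Compute U^T U =
  [15],
and U^T v = (-4).
Solve U^T U · c = U^T v for the coefficients: c = (-4/15). The projection is proj_W(v) = U c.
Check: (v - proj_W(v)) · u_1 = 0  (should be 0).
Result: proj_W(v) = (-4/15, -8/15, 4/5, -4/15).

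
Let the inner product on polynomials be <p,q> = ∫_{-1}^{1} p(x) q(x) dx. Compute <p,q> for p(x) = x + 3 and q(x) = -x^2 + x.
<p,q> = -4/3

Expand the product: p(x)·q(x) = -x^3 - 2*x^2 + 3*x.
∫_{-1}^{1} of each monomial x^k gives [2/(k+1) if k even, 0 if k odd]. Integrating term-by-term (or equivalently evaluating the antiderivative F(x) = -x^4/4 - 2*x^3/3 + 3*x^2/2 at the endpoints):
  F(1) − F(−1) = 7/12 − (23/12) = -4/3.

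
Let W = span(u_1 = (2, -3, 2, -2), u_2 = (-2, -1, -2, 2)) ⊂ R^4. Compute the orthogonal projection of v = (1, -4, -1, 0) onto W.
proj_W(v) = (0, -4, 0, 0)

Set up U = [u_1 | ... | u_2] ∈ R^(4×2). The projector onto W = col(U) is P = U (U^T U)^(-1) U^T.
Compute U^T U =
  [21, -9]
  [-9, 13],
and U^T v = (12, 4).
Solve U^T U · c = U^T v for the coefficients: c = (1, 1). The projection is proj_W(v) = U c.
Check: (v - proj_W(v)) · u_1 = 0  (should be 0).
Check: (v - proj_W(v)) · u_2 = 0  (should be 0).
Result: proj_W(v) = (0, -4, 0, 0).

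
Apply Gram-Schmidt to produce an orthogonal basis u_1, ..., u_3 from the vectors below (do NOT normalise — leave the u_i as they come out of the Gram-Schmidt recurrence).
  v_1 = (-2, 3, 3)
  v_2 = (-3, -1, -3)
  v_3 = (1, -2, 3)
Orthogonal basis:
  u_1 = (-2, 3, 3)
  u_2 = (-39/11, -2/11, -24/11)
  u_3 = (-171/191, -855/382, 627/382)

Apply the Gram-Schmidt recurrence
  u_1 = v_1
  u_i = v_i − Σ_{j<i} ((v_i · u_j) / (u_j · u_j)) · u_j.

Step by step this gives:
  u_1 = (-2, 3, 3)
  u_2 = (-39/11, -2/11, -24/11)
  u_3 = (-171/191, -855/382, 627/382)

Orthogonality check:
  u_2 · u_1 = 0 (should be 0)
  u_3 · u_1 = 0 (should be 0)
  u_3 · u_2 = 0 (should be 0)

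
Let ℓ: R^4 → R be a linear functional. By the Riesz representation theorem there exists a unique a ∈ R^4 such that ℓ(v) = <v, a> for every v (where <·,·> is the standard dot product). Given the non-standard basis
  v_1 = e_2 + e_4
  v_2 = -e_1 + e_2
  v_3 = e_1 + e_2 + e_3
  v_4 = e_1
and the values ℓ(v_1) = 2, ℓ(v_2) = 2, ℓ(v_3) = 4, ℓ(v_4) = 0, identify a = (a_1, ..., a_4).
a = (0, 2, 2, 0)

Write a = (a_1, ..., a_4) in the standard basis. For each basis vector v_i, ℓ(v_i) = <v_i, a> is a linear equation in the a_j's. Collect the n equations into a matrix system V a = ℓ, where row i of V is v_i (expressed in the standard basis). Since V is invertible (lower-triangular with 1s on the diagonal, up to permutation), solve by back-substitution:
  V =
[[0, 1, 0, 1],
 [-1, 1, 0, 0],
 [1, 1, 1, 0],
 [1, 0, 0, 0]]
  V a = (2, 2, 4, 0)
Solving gives a = (0, 2, 2, 0).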